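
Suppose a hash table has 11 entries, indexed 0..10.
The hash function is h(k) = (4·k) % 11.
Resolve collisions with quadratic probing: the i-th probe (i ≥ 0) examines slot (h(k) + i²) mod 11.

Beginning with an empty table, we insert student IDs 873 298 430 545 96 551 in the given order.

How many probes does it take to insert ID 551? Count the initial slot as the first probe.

Insert 873: h=5, slot 5 empty -> index 5.
Insert 298: h=4, slot 4 empty -> index 4.
Insert 430: h=4, slots 4,5 occupied -> index 8.
Insert 545: h=2, slot 2 empty -> index 2.
Insert 96: h=10, slot 10 empty -> index 10.
Insert 551: h=4, slots 4,5,8,2 occupied -> index 9.
Table: [., ., 545, ., 298, 873, ., ., 430, 551, 96]

5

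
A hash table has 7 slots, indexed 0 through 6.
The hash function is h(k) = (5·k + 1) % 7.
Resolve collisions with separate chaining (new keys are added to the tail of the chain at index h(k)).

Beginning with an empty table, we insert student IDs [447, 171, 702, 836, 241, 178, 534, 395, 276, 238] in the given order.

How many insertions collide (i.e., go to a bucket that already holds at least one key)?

6

447 -> bucket 3
171 -> bucket 2
702 -> bucket 4
836 -> bucket 2 (collision)
241 -> bucket 2 (collision)
178 -> bucket 2 (collision)
534 -> bucket 4 (collision)
395 -> bucket 2 (collision)
276 -> bucket 2 (collision)
238 -> bucket 1
Final buckets:
0: .
1: 238
2: 171 -> 836 -> 241 -> 178 -> 395 -> 276
3: 447
4: 702 -> 534
5: .
6: .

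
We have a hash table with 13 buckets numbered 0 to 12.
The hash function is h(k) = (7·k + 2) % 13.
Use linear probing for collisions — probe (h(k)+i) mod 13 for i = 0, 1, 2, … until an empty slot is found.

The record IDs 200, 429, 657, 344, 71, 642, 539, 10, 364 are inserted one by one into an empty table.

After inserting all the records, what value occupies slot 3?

200 hashes to 11; slot 11 is free → place at 11.
429 hashes to 2; slot 2 is free → place at 2.
657 hashes to 12; slot 12 is free → place at 12.
344 hashes to 5; slot 5 is free → place at 5.
71 hashes to 5; 5 taken → place at 6.
642 hashes to 11; 11,12 taken → place at 0.
539 hashes to 5; 5,6 taken → place at 7.
10 hashes to 7; 7 taken → place at 8.
364 hashes to 2; 2 taken → place at 3.
Table: [642, -, 429, 364, -, 344, 71, 539, 10, -, -, 200, 657]

364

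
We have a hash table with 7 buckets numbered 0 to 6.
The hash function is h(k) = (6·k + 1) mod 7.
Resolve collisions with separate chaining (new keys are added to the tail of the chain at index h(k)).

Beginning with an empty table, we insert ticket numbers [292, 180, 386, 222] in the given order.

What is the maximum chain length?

3

Insert 292: h=3, bucket 3 empty → new chain.
Insert 180: h=3, bucket 3 nonempty → append to chain.
Insert 386: h=0, bucket 0 empty → new chain.
Insert 222: h=3, bucket 3 nonempty → append to chain.
Final buckets:
0: 386
1: ∅
2: ∅
3: 292 -> 180 -> 222
4: ∅
5: ∅
6: ∅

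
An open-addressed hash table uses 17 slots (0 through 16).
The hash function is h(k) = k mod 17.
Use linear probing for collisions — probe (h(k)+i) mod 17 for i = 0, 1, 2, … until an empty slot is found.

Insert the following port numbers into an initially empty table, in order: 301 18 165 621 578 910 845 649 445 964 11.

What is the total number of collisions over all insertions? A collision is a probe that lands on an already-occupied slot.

8

Insert 301: h=12, slot 12 empty → index 12.
Insert 18: h=1, slot 1 empty → index 1.
Insert 165: h=12, slot 12 occupied → index 13.
Insert 621: h=9, slot 9 empty → index 9.
Insert 578: h=0, slot 0 empty → index 0.
Insert 910: h=9, slot 9 occupied → index 10.
Insert 845: h=12, slots 12,13 occupied → index 14.
Insert 649: h=3, slot 3 empty → index 3.
Insert 445: h=3, slot 3 occupied → index 4.
Insert 964: h=12, slots 12,13,14 occupied → index 15.
Insert 11: h=11, slot 11 empty → index 11.
Table: [578, 18, -, 649, 445, -, -, -, -, 621, 910, 11, 301, 165, 845, 964, -]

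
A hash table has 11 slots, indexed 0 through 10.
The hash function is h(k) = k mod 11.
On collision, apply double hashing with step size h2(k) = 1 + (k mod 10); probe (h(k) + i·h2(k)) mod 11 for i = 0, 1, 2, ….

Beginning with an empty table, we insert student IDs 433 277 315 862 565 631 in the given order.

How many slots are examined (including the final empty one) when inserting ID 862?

433 hashes to 4; slot 4 is free -> place at 4.
277 hashes to 2; slot 2 is free -> place at 2.
315 hashes to 7; slot 7 is free -> place at 7.
862 hashes to 4, h2=3; 4,7 taken -> place at 10.
565 hashes to 4, h2=6; 4,10 taken -> place at 5.
631 hashes to 4, h2=2; 4 taken -> place at 6.
Table: [-, -, 277, -, 433, 565, 631, 315, -, -, 862]

3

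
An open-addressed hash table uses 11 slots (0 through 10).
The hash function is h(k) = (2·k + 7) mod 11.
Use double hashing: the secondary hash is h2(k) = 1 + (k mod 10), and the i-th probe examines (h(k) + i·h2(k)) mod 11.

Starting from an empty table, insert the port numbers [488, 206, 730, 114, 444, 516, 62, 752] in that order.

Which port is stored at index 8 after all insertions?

516

488: h=4 => slot 4
206: h=1 => slot 1
730: h=4, h2=1, probe 4,5 => slot 5
114: h=4, h2=5, probe 4,9 => slot 9
444: h=4, h2=5, probe 4,9,3 => slot 3
516: h=5, h2=7, probe 5,1,8 => slot 8
62: h=10 => slot 10
752: h=4, h2=3, probe 4,7 => slot 7
Table: [-, 206, -, 444, 488, 730, -, 752, 516, 114, 62]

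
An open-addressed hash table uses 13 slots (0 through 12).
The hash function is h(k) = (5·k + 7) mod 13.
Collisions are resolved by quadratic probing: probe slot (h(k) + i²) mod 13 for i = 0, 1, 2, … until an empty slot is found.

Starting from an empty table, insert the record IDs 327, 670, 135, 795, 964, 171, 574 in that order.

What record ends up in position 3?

670

327: h=4 -> slot 4
670: h=3 -> slot 3
135: h=6 -> slot 6
795: h=4, probe 4,5 -> slot 5
964: h=4, probe 4,5,8 -> slot 8
171: h=4, probe 4,5,8,0 -> slot 0
574: h=4, probe 4,5,8,0,7 -> slot 7
Table: [171, ., ., 670, 327, 795, 135, 574, 964, ., ., ., .]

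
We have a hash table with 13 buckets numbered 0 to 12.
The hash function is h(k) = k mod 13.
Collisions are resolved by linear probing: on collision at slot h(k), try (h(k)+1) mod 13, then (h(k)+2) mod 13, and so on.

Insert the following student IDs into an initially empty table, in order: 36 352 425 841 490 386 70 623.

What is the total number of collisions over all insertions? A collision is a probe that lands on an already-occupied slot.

12

Insert 36: h=10, slot 10 empty => index 10.
Insert 352: h=1, slot 1 empty => index 1.
Insert 425: h=9, slot 9 empty => index 9.
Insert 841: h=9, slots 9,10 occupied => index 11.
Insert 490: h=9, slots 9,10,11 occupied => index 12.
Insert 386: h=9, slots 9,10,11,12 occupied => index 0.
Insert 70: h=5, slot 5 empty => index 5.
Insert 623: h=12, slots 12,0,1 occupied => index 2.
Table: [386, 352, 623, —, —, 70, —, —, —, 425, 36, 841, 490]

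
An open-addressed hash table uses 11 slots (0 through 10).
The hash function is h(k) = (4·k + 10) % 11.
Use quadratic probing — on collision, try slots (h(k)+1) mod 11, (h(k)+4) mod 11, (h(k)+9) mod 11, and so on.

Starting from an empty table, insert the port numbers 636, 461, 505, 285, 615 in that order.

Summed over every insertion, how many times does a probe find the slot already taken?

6

636: h=2 -> slot 2
461: h=6 -> slot 6
505: h=6, probe 6,7 -> slot 7
285: h=6, probe 6,7,10 -> slot 10
615: h=6, probe 6,7,10,4 -> slot 4
Table: [_, _, 636, _, 615, _, 461, 505, _, _, 285]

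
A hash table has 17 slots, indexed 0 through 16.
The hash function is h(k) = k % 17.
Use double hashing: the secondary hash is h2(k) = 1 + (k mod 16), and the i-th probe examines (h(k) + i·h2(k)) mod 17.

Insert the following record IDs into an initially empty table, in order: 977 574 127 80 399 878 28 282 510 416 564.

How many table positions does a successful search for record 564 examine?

4

977: h=8 -> slot 8
574: h=13 -> slot 13
127: h=8, h2=16, probe 8,7 -> slot 7
80: h=12 -> slot 12
399: h=8, h2=16, probe 8,7,6 -> slot 6
878: h=11 -> slot 11
28: h=11, h2=13, probe 11,7,3 -> slot 3
282: h=10 -> slot 10
510: h=0 -> slot 0
416: h=8, h2=1, probe 8,9 -> slot 9
564: h=3, h2=5, probe 3,8,13,1 -> slot 1
Table: [510, 564, —, 28, —, —, 399, 127, 977, 416, 282, 878, 80, 574, —, —, —]
Lookup 564: h=3, h2=5, probe 3,8,13,1 → found at 1.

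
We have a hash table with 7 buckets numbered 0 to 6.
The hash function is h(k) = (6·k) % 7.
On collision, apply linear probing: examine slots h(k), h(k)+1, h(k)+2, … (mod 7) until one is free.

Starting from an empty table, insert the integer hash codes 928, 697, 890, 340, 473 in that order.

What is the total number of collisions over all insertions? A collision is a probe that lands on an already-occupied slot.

7

928 hashes to 3; slot 3 is free -> place at 3.
697 hashes to 3; 3 taken -> place at 4.
890 hashes to 6; slot 6 is free -> place at 6.
340 hashes to 3; 3,4 taken -> place at 5.
473 hashes to 3; 3,4,5,6 taken -> place at 0.
Table: [473, —, —, 928, 697, 340, 890]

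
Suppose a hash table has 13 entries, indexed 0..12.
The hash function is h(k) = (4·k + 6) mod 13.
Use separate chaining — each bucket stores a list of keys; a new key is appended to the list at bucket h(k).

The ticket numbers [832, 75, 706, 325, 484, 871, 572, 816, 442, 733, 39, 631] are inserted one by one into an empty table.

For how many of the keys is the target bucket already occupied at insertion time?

832 → bucket 6
75 → bucket 7
706 → bucket 9
325 → bucket 6 (collision)
484 → bucket 5
871 → bucket 6 (collision)
572 → bucket 6 (collision)
816 → bucket 7 (collision)
442 → bucket 6 (collision)
733 → bucket 0
39 → bucket 6 (collision)
631 → bucket 8
Final buckets:
0: 733
1: -
2: -
3: -
4: -
5: 484
6: 832 -> 325 -> 871 -> 572 -> 442 -> 39
7: 75 -> 816
8: 631
9: 706
10: -
11: -
12: -

6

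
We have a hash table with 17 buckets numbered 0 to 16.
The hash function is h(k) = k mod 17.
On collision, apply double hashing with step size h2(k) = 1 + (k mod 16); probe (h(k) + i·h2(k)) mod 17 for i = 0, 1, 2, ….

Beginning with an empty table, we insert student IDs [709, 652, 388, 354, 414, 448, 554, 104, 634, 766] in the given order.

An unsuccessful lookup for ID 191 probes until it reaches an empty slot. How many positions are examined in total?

2

Insert 709: h=12, slot 12 empty → index 12.
Insert 652: h=6, slot 6 empty → index 6.
Insert 388: h=14, slot 14 empty → index 14.
Insert 354: h=14, h2=3, slot 14 occupied → index 0.
Insert 414: h=6, h2=15, slot 6 occupied → index 4.
Insert 448: h=6, h2=1, slot 6 occupied → index 7.
Insert 554: h=10, slot 10 empty → index 10.
Insert 104: h=2, slot 2 empty → index 2.
Insert 634: h=5, slot 5 empty → index 5.
Insert 766: h=1, slot 1 empty → index 1.
Table: [354, 766, 104, ∅, 414, 634, 652, 448, ∅, ∅, 554, ∅, 709, ∅, 388, ∅, ∅]
Lookup 191: h=4, h2=16, probe 4,3 → slot 3 empty, not found.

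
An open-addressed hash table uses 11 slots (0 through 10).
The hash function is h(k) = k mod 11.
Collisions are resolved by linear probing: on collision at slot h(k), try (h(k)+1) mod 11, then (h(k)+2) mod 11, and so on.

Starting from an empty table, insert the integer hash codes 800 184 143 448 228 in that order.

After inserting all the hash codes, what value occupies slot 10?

800 hashes to 8; slot 8 is free => place at 8.
184 hashes to 8; 8 taken => place at 9.
143 hashes to 0; slot 0 is free => place at 0.
448 hashes to 8; 8,9 taken => place at 10.
228 hashes to 8; 8,9,10,0 taken => place at 1.
Table: [143, 228, -, -, -, -, -, -, 800, 184, 448]

448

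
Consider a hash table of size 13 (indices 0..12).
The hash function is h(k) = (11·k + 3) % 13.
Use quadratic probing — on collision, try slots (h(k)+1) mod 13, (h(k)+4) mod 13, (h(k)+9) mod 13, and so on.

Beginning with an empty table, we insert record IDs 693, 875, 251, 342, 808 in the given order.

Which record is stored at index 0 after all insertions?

808

693 hashes to 8; slot 8 is free → place at 8.
875 hashes to 8; 8 taken → place at 9.
251 hashes to 8; 8,9 taken → place at 12.
342 hashes to 8; 8,9,12 taken → place at 4.
808 hashes to 12; 12 taken → place at 0.
Table: [808, _, _, _, 342, _, _, _, 693, 875, _, _, 251]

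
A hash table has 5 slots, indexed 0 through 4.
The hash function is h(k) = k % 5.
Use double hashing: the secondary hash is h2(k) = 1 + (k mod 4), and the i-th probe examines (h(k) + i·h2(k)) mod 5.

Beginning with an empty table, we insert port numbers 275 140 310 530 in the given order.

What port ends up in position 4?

275: h=0 → slot 0
140: h=0, h2=1, probe 0,1 → slot 1
310: h=0, h2=3, probe 0,3 → slot 3
530: h=0, h2=3, probe 0,3,1,4 → slot 4
Table: [275, 140, —, 310, 530]

530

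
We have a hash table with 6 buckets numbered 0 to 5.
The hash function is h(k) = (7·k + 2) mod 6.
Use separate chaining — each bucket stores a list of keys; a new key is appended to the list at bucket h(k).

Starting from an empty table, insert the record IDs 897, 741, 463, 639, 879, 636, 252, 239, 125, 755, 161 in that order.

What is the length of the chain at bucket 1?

Insert 897: h=5, bucket 5 empty -> new chain.
Insert 741: h=5, bucket 5 nonempty -> append to chain.
Insert 463: h=3, bucket 3 empty -> new chain.
Insert 639: h=5, bucket 5 nonempty -> append to chain.
Insert 879: h=5, bucket 5 nonempty -> append to chain.
Insert 636: h=2, bucket 2 empty -> new chain.
Insert 252: h=2, bucket 2 nonempty -> append to chain.
Insert 239: h=1, bucket 1 empty -> new chain.
Insert 125: h=1, bucket 1 nonempty -> append to chain.
Insert 755: h=1, bucket 1 nonempty -> append to chain.
Insert 161: h=1, bucket 1 nonempty -> append to chain.
Final buckets:
0: -
1: 239 -> 125 -> 755 -> 161
2: 636 -> 252
3: 463
4: -
5: 897 -> 741 -> 639 -> 879

4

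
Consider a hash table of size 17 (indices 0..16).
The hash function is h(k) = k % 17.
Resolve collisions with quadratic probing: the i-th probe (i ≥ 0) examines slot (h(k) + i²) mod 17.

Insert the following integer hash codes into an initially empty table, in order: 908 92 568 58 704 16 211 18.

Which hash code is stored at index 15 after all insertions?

Insert 908: h=7, slot 7 empty → index 7.
Insert 92: h=7, slot 7 occupied → index 8.
Insert 568: h=7, slots 7,8 occupied → index 11.
Insert 58: h=7, slots 7,8,11 occupied → index 16.
Insert 704: h=7, slots 7,8,11,16 occupied → index 6.
Insert 16: h=16, slot 16 occupied → index 0.
Insert 211: h=7, slots 7,8,11,16,6 occupied → index 15.
Insert 18: h=1, slot 1 empty → index 1.
Table: [16, 18, _, _, _, _, 704, 908, 92, _, _, 568, _, _, _, 211, 58]

211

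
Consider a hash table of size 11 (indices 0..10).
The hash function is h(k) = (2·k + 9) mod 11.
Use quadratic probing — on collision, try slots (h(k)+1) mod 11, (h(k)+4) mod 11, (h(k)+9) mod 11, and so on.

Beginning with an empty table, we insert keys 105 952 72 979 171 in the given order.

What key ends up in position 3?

72

105: h=10 -> slot 10
952: h=10, probe 10,0 -> slot 0
72: h=10, probe 10,0,3 -> slot 3
979: h=9 -> slot 9
171: h=10, probe 10,0,3,8 -> slot 8
Table: [952, ∅, ∅, 72, ∅, ∅, ∅, ∅, 171, 979, 105]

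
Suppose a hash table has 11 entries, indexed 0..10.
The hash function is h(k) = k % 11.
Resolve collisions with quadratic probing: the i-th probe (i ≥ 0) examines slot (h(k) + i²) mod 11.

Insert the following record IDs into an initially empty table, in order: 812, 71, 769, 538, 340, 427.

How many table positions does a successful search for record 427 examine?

Insert 812: h=9, slot 9 empty → index 9.
Insert 71: h=5, slot 5 empty → index 5.
Insert 769: h=10, slot 10 empty → index 10.
Insert 538: h=10, slot 10 occupied → index 0.
Insert 340: h=10, slots 10,0 occupied → index 3.
Insert 427: h=9, slots 9,10 occupied → index 2.
Table: [538, _, 427, 340, _, 71, _, _, _, 812, 769]
Lookup 427: h=9, probe 9,10,2 → found at 2.

3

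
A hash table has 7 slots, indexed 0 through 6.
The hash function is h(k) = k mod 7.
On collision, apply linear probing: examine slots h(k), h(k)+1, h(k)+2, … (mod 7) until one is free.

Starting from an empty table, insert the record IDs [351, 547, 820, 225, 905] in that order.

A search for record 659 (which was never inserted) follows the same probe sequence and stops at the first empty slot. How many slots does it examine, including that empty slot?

6

351: h=1 → slot 1
547: h=1, probe 1,2 → slot 2
820: h=1, probe 1,2,3 → slot 3
225: h=1, probe 1,2,3,4 → slot 4
905: h=2, probe 2,3,4,5 → slot 5
Table: [—, 351, 547, 820, 225, 905, —]
Lookup 659: h=1, probe 1,2,3,4,5,6 → slot 6 empty, not found.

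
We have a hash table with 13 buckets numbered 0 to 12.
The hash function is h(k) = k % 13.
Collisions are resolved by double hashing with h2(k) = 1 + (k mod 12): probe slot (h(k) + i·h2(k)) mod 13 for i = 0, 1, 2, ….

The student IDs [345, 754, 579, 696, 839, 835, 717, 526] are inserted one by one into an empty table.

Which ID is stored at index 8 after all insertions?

696

Insert 345: h=7, slot 7 empty => index 7.
Insert 754: h=0, slot 0 empty => index 0.
Insert 579: h=7, h2=4, slot 7 occupied => index 11.
Insert 696: h=7, h2=1, slot 7 occupied => index 8.
Insert 839: h=7, h2=12, slot 7 occupied => index 6.
Insert 835: h=3, slot 3 empty => index 3.
Insert 717: h=2, slot 2 empty => index 2.
Insert 526: h=6, h2=11, slot 6 occupied => index 4.
Table: [754, _, 717, 835, 526, _, 839, 345, 696, _, _, 579, _]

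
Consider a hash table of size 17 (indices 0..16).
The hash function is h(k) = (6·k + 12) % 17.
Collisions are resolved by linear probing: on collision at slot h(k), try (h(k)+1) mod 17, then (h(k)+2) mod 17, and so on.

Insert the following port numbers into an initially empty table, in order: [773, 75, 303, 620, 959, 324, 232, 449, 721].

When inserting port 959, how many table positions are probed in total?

2

773 hashes to 9; slot 9 is free → place at 9.
75 hashes to 3; slot 3 is free → place at 3.
303 hashes to 11; slot 11 is free → place at 11.
620 hashes to 9; 9 taken → place at 10.
959 hashes to 3; 3 taken → place at 4.
324 hashes to 1; slot 1 is free → place at 1.
232 hashes to 10; 10,11 taken → place at 12.
449 hashes to 3; 3,4 taken → place at 5.
721 hashes to 3; 3,4,5 taken → place at 6.
Table: [_, 324, _, 75, 959, 449, 721, _, _, 773, 620, 303, 232, _, _, _, _]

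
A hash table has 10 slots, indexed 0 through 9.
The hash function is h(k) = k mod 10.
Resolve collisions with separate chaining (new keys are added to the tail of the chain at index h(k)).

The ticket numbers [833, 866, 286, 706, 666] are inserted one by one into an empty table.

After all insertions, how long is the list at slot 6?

4

833 -> bucket 3
866 -> bucket 6
286 -> bucket 6 (collision)
706 -> bucket 6 (collision)
666 -> bucket 6 (collision)
Final buckets:
0: -
1: -
2: -
3: 833
4: -
5: -
6: 866 -> 286 -> 706 -> 666
7: -
8: -
9: -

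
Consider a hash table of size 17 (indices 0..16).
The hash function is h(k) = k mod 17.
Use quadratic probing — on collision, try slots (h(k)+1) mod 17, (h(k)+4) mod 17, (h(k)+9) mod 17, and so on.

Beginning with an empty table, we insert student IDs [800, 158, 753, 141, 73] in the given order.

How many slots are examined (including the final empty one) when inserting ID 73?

Insert 800: h=1, slot 1 empty => index 1.
Insert 158: h=5, slot 5 empty => index 5.
Insert 753: h=5, slot 5 occupied => index 6.
Insert 141: h=5, slots 5,6 occupied => index 9.
Insert 73: h=5, slots 5,6,9 occupied => index 14.
Table: [., 800, ., ., ., 158, 753, ., ., 141, ., ., ., ., 73, ., .]

4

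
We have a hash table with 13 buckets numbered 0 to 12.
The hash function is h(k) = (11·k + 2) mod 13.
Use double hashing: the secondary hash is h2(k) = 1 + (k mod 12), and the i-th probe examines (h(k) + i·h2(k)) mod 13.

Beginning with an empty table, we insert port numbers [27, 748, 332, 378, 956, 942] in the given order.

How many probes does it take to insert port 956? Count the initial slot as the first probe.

27 hashes to 0; slot 0 is free -> place at 0.
748 hashes to 1; slot 1 is free -> place at 1.
332 hashes to 1, h2=9; 1 taken -> place at 10.
378 hashes to 0, h2=7; 0 taken -> place at 7.
956 hashes to 1, h2=9; 1,10 taken -> place at 6.
942 hashes to 3; slot 3 is free -> place at 3.
Table: [27, 748, ., 942, ., ., 956, 378, ., ., 332, ., .]

3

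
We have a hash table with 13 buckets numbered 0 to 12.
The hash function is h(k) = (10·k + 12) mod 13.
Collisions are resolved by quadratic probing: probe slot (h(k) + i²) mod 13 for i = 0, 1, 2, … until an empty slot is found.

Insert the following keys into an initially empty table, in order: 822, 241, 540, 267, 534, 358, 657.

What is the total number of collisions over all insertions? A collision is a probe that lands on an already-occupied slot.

822: h=3 -> slot 3
241: h=4 -> slot 4
540: h=4, probe 4,5 -> slot 5
267: h=4, probe 4,5,8 -> slot 8
534: h=9 -> slot 9
358: h=4, probe 4,5,8,0 -> slot 0
657: h=4, probe 4,5,8,0,7 -> slot 7
Table: [358, -, -, 822, 241, 540, -, 657, 267, 534, -, -, -]

10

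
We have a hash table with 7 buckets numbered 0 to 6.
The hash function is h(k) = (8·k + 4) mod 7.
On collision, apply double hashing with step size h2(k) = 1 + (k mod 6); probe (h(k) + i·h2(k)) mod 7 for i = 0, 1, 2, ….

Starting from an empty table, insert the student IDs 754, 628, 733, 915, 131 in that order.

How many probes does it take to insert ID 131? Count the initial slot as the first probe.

754 hashes to 2; slot 2 is free -> place at 2.
628 hashes to 2, h2=5; 2 taken -> place at 0.
733 hashes to 2, h2=2; 2 taken -> place at 4.
915 hashes to 2, h2=4; 2 taken -> place at 6.
131 hashes to 2, h2=6; 2 taken -> place at 1.
Table: [628, 131, 754, _, 733, _, 915]

2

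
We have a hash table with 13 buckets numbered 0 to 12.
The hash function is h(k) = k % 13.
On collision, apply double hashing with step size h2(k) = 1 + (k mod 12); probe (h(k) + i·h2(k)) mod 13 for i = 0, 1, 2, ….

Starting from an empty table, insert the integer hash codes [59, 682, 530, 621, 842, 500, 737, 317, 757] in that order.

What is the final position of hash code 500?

Insert 59: h=7, slot 7 empty → index 7.
Insert 682: h=6, slot 6 empty → index 6.
Insert 530: h=10, slot 10 empty → index 10.
Insert 621: h=10, h2=10, slots 10,7 occupied → index 4.
Insert 842: h=10, h2=3, slot 10 occupied → index 0.
Insert 500: h=6, h2=9, slot 6 occupied → index 2.
Insert 737: h=9, slot 9 empty → index 9.
Insert 317: h=5, slot 5 empty → index 5.
Insert 757: h=3, slot 3 empty → index 3.
Table: [842, ∅, 500, 757, 621, 317, 682, 59, ∅, 737, 530, ∅, ∅]

2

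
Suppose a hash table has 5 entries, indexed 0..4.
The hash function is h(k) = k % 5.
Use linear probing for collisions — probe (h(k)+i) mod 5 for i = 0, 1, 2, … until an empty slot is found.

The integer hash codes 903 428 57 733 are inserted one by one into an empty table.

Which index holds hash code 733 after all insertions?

0

Insert 903: h=3, slot 3 empty => index 3.
Insert 428: h=3, slot 3 occupied => index 4.
Insert 57: h=2, slot 2 empty => index 2.
Insert 733: h=3, slots 3,4 occupied => index 0.
Table: [733, -, 57, 903, 428]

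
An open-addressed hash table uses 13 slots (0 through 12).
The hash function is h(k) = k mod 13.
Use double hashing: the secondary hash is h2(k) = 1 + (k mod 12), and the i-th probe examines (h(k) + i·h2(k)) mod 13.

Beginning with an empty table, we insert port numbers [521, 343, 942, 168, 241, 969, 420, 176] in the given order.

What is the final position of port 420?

521 hashes to 1; slot 1 is free -> place at 1.
343 hashes to 5; slot 5 is free -> place at 5.
942 hashes to 6; slot 6 is free -> place at 6.
168 hashes to 12; slot 12 is free -> place at 12.
241 hashes to 7; slot 7 is free -> place at 7.
969 hashes to 7, h2=10; 7 taken -> place at 4.
420 hashes to 4, h2=1; 4,5,6,7 taken -> place at 8.
176 hashes to 7, h2=9; 7 taken -> place at 3.
Table: [∅, 521, ∅, 176, 969, 343, 942, 241, 420, ∅, ∅, ∅, 168]

8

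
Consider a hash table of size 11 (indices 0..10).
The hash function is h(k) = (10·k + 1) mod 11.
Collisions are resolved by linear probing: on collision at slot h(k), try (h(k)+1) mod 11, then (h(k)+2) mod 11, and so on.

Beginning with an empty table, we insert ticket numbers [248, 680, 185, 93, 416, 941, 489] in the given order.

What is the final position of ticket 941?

8

248 hashes to 6; slot 6 is free -> place at 6.
680 hashes to 3; slot 3 is free -> place at 3.
185 hashes to 3; 3 taken -> place at 4.
93 hashes to 7; slot 7 is free -> place at 7.
416 hashes to 3; 3,4 taken -> place at 5.
941 hashes to 6; 6,7 taken -> place at 8.
489 hashes to 7; 7,8 taken -> place at 9.
Table: [-, -, -, 680, 185, 416, 248, 93, 941, 489, -]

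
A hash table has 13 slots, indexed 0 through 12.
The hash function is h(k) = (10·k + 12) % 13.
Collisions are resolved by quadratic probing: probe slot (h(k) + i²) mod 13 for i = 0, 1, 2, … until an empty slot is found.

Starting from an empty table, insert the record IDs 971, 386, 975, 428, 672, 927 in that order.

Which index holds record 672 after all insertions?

7

971: h=11 => slot 11
386: h=11, probe 11,12 => slot 12
975: h=12, probe 12,0 => slot 0
428: h=2 => slot 2
672: h=11, probe 11,12,2,7 => slot 7
927: h=0, probe 0,1 => slot 1
Table: [975, 927, 428, _, _, _, _, 672, _, _, _, 971, 386]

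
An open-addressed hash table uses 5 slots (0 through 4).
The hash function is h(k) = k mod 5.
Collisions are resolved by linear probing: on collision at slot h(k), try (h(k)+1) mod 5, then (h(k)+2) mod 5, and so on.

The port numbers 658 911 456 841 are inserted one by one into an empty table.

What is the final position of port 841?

Insert 658: h=3, slot 3 empty => index 3.
Insert 911: h=1, slot 1 empty => index 1.
Insert 456: h=1, slot 1 occupied => index 2.
Insert 841: h=1, slots 1,2,3 occupied => index 4.
Table: [-, 911, 456, 658, 841]

4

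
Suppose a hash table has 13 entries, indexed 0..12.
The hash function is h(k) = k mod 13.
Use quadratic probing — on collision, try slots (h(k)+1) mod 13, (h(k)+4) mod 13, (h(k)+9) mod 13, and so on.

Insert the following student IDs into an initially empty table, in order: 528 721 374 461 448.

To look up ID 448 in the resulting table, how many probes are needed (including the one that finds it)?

528: h=8 => slot 8
721: h=6 => slot 6
374: h=10 => slot 10
461: h=6, probe 6,7 => slot 7
448: h=6, probe 6,7,10,2 => slot 2
Table: [., ., 448, ., ., ., 721, 461, 528, ., 374, ., .]
Lookup 448: h=6, probe 6,7,10,2 → found at 2.

4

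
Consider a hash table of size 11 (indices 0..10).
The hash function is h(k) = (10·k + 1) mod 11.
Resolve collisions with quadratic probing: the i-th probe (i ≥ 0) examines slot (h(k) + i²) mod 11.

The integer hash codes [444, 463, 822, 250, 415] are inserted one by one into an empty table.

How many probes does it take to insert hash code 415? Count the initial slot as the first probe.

4

Insert 444: h=8, slot 8 empty → index 8.
Insert 463: h=0, slot 0 empty → index 0.
Insert 822: h=4, slot 4 empty → index 4.
Insert 250: h=4, slot 4 occupied → index 5.
Insert 415: h=4, slots 4,5,8 occupied → index 2.
Table: [463, —, 415, —, 822, 250, —, —, 444, —, —]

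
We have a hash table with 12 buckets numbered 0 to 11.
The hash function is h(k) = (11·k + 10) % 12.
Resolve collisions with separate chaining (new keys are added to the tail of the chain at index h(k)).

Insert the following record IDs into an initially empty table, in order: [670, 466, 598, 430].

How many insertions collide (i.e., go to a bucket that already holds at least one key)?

3

Insert 670: h=0, bucket 0 empty -> new chain.
Insert 466: h=0, bucket 0 nonempty -> append to chain.
Insert 598: h=0, bucket 0 nonempty -> append to chain.
Insert 430: h=0, bucket 0 nonempty -> append to chain.
Final buckets:
0: 670 -> 466 -> 598 -> 430
1: —
2: —
3: —
4: —
5: —
6: —
7: —
8: —
9: —
10: —
11: —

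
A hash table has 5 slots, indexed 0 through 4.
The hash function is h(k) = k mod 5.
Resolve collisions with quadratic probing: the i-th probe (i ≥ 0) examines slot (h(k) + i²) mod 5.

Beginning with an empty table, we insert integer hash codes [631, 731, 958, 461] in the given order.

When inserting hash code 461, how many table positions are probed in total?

3

631 hashes to 1; slot 1 is free → place at 1.
731 hashes to 1; 1 taken → place at 2.
958 hashes to 3; slot 3 is free → place at 3.
461 hashes to 1; 1,2 taken → place at 0.
Table: [461, 631, 731, 958, —]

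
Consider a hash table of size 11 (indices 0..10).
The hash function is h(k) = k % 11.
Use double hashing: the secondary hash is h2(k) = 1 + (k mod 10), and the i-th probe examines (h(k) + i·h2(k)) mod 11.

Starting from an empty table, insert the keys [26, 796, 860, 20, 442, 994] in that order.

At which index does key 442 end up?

Insert 26: h=4, slot 4 empty => index 4.
Insert 796: h=4, h2=7, slot 4 occupied => index 0.
Insert 860: h=2, slot 2 empty => index 2.
Insert 20: h=9, slot 9 empty => index 9.
Insert 442: h=2, h2=3, slot 2 occupied => index 5.
Insert 994: h=4, h2=5, slots 4,9 occupied => index 3.
Table: [796, ., 860, 994, 26, 442, ., ., ., 20, .]

5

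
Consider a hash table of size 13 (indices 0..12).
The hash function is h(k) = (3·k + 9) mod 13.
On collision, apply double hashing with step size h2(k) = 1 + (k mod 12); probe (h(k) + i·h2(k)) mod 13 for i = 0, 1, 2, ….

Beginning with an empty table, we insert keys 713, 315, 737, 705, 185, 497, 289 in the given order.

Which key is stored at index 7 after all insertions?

713 hashes to 3; slot 3 is free -> place at 3.
315 hashes to 5; slot 5 is free -> place at 5.
737 hashes to 10; slot 10 is free -> place at 10.
705 hashes to 5, h2=10; 5 taken -> place at 2.
185 hashes to 5, h2=6; 5 taken -> place at 11.
497 hashes to 5, h2=6; 5,11 taken -> place at 4.
289 hashes to 5, h2=2; 5 taken -> place at 7.
Table: [_, _, 705, 713, 497, 315, _, 289, _, _, 737, 185, _]

289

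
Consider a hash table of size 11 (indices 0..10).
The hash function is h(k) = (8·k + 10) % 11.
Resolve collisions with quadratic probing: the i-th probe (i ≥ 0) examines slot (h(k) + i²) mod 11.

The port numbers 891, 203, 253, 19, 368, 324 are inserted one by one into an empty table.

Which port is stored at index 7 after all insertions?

891: h=10 → slot 10
203: h=6 → slot 6
253: h=10, probe 10,0 → slot 0
19: h=8 → slot 8
368: h=6, probe 6,7 → slot 7
324: h=6, probe 6,7,10,4 → slot 4
Table: [253, ., ., ., 324, ., 203, 368, 19, ., 891]

368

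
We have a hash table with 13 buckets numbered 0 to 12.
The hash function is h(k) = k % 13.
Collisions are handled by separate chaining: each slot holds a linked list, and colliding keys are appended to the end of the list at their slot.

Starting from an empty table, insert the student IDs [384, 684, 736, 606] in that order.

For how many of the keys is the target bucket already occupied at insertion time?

384 → bucket 7
684 → bucket 8
736 → bucket 8 (collision)
606 → bucket 8 (collision)
Final buckets:
0: -
1: -
2: -
3: -
4: -
5: -
6: -
7: 384
8: 684 -> 736 -> 606
9: -
10: -
11: -
12: -

2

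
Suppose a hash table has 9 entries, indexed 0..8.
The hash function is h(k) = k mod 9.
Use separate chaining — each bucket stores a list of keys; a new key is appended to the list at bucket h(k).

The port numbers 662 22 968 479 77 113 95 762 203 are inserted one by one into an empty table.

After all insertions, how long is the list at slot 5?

Insert 662: h=5, bucket 5 empty → new chain.
Insert 22: h=4, bucket 4 empty → new chain.
Insert 968: h=5, bucket 5 nonempty → append to chain.
Insert 479: h=2, bucket 2 empty → new chain.
Insert 77: h=5, bucket 5 nonempty → append to chain.
Insert 113: h=5, bucket 5 nonempty → append to chain.
Insert 95: h=5, bucket 5 nonempty → append to chain.
Insert 762: h=6, bucket 6 empty → new chain.
Insert 203: h=5, bucket 5 nonempty → append to chain.
Final buckets:
0: —
1: —
2: 479
3: —
4: 22
5: 662 -> 968 -> 77 -> 113 -> 95 -> 203
6: 762
7: —
8: —

6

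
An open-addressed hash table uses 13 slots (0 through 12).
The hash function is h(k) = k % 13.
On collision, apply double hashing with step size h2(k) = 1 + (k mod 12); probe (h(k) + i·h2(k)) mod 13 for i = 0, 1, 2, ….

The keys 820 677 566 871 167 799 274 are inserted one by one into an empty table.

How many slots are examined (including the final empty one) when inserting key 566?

Insert 820: h=1, slot 1 empty → index 1.
Insert 677: h=1, h2=6, slot 1 occupied → index 7.
Insert 566: h=7, h2=3, slot 7 occupied → index 10.
Insert 871: h=0, slot 0 empty → index 0.
Insert 167: h=11, slot 11 empty → index 11.
Insert 799: h=6, slot 6 empty → index 6.
Insert 274: h=1, h2=11, slot 1 occupied → index 12.
Table: [871, 820, ∅, ∅, ∅, ∅, 799, 677, ∅, ∅, 566, 167, 274]

2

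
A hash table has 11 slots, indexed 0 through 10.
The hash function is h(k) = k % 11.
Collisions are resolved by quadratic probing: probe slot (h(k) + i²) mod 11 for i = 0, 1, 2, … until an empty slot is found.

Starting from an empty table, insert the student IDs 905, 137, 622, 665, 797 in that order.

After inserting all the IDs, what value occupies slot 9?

Insert 905: h=3, slot 3 empty => index 3.
Insert 137: h=5, slot 5 empty => index 5.
Insert 622: h=6, slot 6 empty => index 6.
Insert 665: h=5, slots 5,6 occupied => index 9.
Insert 797: h=5, slots 5,6,9,3 occupied => index 10.
Table: [∅, ∅, ∅, 905, ∅, 137, 622, ∅, ∅, 665, 797]

665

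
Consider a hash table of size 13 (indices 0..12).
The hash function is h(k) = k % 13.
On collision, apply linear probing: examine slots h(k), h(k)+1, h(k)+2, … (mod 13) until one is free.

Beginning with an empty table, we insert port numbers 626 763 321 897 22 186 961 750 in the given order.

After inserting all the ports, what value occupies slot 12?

Insert 626: h=2, slot 2 empty → index 2.
Insert 763: h=9, slot 9 empty → index 9.
Insert 321: h=9, slot 9 occupied → index 10.
Insert 897: h=0, slot 0 empty → index 0.
Insert 22: h=9, slots 9,10 occupied → index 11.
Insert 186: h=4, slot 4 empty → index 4.
Insert 961: h=12, slot 12 empty → index 12.
Insert 750: h=9, slots 9,10,11,12,0 occupied → index 1.
Table: [897, 750, 626, ., 186, ., ., ., ., 763, 321, 22, 961]

961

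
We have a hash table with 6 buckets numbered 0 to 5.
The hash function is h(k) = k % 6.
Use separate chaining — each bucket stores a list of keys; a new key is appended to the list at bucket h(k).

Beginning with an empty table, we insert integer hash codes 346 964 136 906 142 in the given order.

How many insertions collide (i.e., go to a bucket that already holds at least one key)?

3

346 -> bucket 4
964 -> bucket 4 (collision)
136 -> bucket 4 (collision)
906 -> bucket 0
142 -> bucket 4 (collision)
Final buckets:
0: 906
1: .
2: .
3: .
4: 346 -> 964 -> 136 -> 142
5: .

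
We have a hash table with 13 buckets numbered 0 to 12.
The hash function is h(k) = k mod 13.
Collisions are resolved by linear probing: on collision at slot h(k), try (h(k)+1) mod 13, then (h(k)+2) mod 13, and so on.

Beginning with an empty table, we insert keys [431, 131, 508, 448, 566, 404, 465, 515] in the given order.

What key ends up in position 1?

431 hashes to 2; slot 2 is free => place at 2.
131 hashes to 1; slot 1 is free => place at 1.
508 hashes to 1; 1,2 taken => place at 3.
448 hashes to 6; slot 6 is free => place at 6.
566 hashes to 7; slot 7 is free => place at 7.
404 hashes to 1; 1,2,3 taken => place at 4.
465 hashes to 10; slot 10 is free => place at 10.
515 hashes to 8; slot 8 is free => place at 8.
Table: [∅, 131, 431, 508, 404, ∅, 448, 566, 515, ∅, 465, ∅, ∅]

131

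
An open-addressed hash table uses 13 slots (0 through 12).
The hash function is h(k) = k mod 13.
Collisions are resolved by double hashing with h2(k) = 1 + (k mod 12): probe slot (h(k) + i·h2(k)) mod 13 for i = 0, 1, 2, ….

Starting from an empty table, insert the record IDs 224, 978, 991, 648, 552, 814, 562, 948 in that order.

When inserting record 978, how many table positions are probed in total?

2

224 hashes to 3; slot 3 is free -> place at 3.
978 hashes to 3, h2=7; 3 taken -> place at 10.
991 hashes to 3, h2=8; 3 taken -> place at 11.
648 hashes to 11, h2=1; 11 taken -> place at 12.
552 hashes to 6; slot 6 is free -> place at 6.
814 hashes to 8; slot 8 is free -> place at 8.
562 hashes to 3, h2=11; 3 taken -> place at 1.
948 hashes to 12, h2=1; 12 taken -> place at 0.
Table: [948, 562, _, 224, _, _, 552, _, 814, _, 978, 991, 648]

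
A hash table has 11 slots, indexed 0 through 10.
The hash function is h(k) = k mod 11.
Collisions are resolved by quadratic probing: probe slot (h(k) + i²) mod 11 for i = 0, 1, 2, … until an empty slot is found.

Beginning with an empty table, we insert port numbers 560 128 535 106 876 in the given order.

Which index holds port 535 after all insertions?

8

560 hashes to 10; slot 10 is free -> place at 10.
128 hashes to 7; slot 7 is free -> place at 7.
535 hashes to 7; 7 taken -> place at 8.
106 hashes to 7; 7,8 taken -> place at 0.
876 hashes to 7; 7,8,0 taken -> place at 5.
Table: [106, -, -, -, -, 876, -, 128, 535, -, 560]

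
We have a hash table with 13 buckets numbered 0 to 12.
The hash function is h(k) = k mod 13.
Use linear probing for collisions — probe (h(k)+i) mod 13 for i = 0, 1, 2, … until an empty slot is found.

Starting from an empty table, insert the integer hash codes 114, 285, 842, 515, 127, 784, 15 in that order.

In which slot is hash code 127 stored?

0

Insert 114: h=10, slot 10 empty => index 10.
Insert 285: h=12, slot 12 empty => index 12.
Insert 842: h=10, slot 10 occupied => index 11.
Insert 515: h=8, slot 8 empty => index 8.
Insert 127: h=10, slots 10,11,12 occupied => index 0.
Insert 784: h=4, slot 4 empty => index 4.
Insert 15: h=2, slot 2 empty => index 2.
Table: [127, ∅, 15, ∅, 784, ∅, ∅, ∅, 515, ∅, 114, 842, 285]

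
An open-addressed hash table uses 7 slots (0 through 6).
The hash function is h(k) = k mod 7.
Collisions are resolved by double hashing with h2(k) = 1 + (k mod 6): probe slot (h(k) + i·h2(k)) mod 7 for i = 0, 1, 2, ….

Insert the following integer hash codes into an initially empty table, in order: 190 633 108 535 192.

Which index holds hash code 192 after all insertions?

6

190 hashes to 1; slot 1 is free → place at 1.
633 hashes to 3; slot 3 is free → place at 3.
108 hashes to 3, h2=1; 3 taken → place at 4.
535 hashes to 3, h2=2; 3 taken → place at 5.
192 hashes to 3, h2=1; 3,4,5 taken → place at 6.
Table: [-, 190, -, 633, 108, 535, 192]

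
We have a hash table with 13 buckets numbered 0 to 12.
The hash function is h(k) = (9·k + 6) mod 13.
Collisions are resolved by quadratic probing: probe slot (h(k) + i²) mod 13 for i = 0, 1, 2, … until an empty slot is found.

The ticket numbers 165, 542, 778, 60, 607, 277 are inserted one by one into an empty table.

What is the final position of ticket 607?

5

165 hashes to 9; slot 9 is free → place at 9.
542 hashes to 9; 9 taken → place at 10.
778 hashes to 1; slot 1 is free → place at 1.
60 hashes to 0; slot 0 is free → place at 0.
607 hashes to 9; 9,10,0 taken → place at 5.
277 hashes to 3; slot 3 is free → place at 3.
Table: [60, 778, —, 277, —, 607, —, —, —, 165, 542, —, —]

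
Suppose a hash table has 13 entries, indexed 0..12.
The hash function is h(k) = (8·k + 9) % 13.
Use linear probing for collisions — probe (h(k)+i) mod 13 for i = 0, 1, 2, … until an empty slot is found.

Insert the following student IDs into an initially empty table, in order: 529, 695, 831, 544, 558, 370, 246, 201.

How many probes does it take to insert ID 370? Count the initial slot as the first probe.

Insert 529: h=3, slot 3 empty -> index 3.
Insert 695: h=5, slot 5 empty -> index 5.
Insert 831: h=1, slot 1 empty -> index 1.
Insert 544: h=6, slot 6 empty -> index 6.
Insert 558: h=1, slot 1 occupied -> index 2.
Insert 370: h=5, slots 5,6 occupied -> index 7.
Insert 246: h=1, slots 1,2,3 occupied -> index 4.
Insert 201: h=5, slots 5,6,7 occupied -> index 8.
Table: [—, 831, 558, 529, 246, 695, 544, 370, 201, —, —, —, —]

3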